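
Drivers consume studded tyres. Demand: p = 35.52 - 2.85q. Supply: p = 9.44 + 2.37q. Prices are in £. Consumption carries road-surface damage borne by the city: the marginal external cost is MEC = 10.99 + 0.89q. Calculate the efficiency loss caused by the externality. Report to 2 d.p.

DWL = £19.50

Market equilibrium (private): 9.44 + 2.37q = 35.52 - 2.85q → q_m = 4.9962.
Social marginal benefit = demand − MEC = 24.53 - 3.74q.
Set SMB = MC: 24.53 - 3.74q = 9.44 + 2.37q → q* = 2.4697.
Height of the DWL triangle at q_m is MC(q_m) − SMB(q_m) = MEC(q_m) = 15.4366.
DWL = ½ × 2.5265 × 15.4366 = 19.5003.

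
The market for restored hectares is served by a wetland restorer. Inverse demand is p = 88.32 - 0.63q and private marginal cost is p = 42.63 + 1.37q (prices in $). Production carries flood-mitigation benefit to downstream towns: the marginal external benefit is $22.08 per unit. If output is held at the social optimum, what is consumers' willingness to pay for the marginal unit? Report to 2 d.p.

Social marginal cost = private MC − MEB = 20.55 + 1.37q.
Set SMC = demand: 20.55 + 1.37q = 88.32 - 0.63q → q* = 33.8850.
Consumer price on the demand curve at q*: 88.32 − 0.63×33.8850 = 66.9725.

P = $66.97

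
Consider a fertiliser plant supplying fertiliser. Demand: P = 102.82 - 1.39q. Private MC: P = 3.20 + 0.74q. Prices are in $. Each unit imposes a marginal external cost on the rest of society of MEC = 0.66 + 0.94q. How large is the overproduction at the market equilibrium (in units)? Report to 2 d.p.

Market equilibrium (private): 3.20 + 0.74q = 102.82 - 1.39q → q_m = 46.7700.
Social marginal cost = private MC + MEC = 3.86 + 1.68q.
Set SMC = demand: 3.86 + 1.68q = 102.82 - 1.39q → q* = 32.2345.
Gap = |46.7700 − 32.2345| = 14.5355.

14.54 units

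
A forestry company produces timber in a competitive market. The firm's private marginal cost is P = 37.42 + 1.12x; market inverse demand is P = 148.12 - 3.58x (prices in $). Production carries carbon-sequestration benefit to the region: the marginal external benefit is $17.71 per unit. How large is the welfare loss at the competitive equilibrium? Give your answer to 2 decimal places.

Market equilibrium (private): 37.42 + 1.12x = 148.12 - 3.58x → x_m = 23.5532.
Social marginal cost = private MC − MEB = 19.71 + 1.12x.
Set SMC = demand: 19.71 + 1.12x = 148.12 - 3.58x → x* = 27.3213.
The welfare-loss triangle has base |x_m − x*| and height MEB(x_m) (the vertical gap between SMC and demand is zero at x* and MEB at x_m).
DWL = ½ × 3.7681 × 17.7100 = 33.3665.

DWL = $33.37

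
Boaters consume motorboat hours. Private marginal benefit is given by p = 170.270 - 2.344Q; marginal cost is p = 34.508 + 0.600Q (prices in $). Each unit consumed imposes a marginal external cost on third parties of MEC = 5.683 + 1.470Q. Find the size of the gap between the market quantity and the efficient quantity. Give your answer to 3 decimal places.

16.645 units

Market equilibrium (private): 34.508 + 0.600Q = 170.270 - 2.344Q → Q_m = 46.1148.
Social marginal benefit = demand − MEC = 164.587 - 3.814Q.
Set SMB = MC: 164.587 - 3.814Q = 34.508 + 0.600Q → Q* = 29.4696.
Gap = |46.1148 − 29.4696| = 16.6452.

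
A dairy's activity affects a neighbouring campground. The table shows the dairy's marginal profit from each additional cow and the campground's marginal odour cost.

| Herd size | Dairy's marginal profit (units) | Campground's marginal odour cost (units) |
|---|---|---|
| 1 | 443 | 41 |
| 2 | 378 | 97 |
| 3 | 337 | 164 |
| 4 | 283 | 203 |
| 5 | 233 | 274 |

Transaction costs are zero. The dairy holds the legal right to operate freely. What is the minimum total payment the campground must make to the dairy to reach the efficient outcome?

233

Left alone the dairy would choose level 5 (marginal profit stays positive).
Efficient level: k* = 4 (marginal profit ≥ marginal odour cost through 4).
The campground must at least cover the dairy's forgone profit from cutting 5→4: 233 = 233.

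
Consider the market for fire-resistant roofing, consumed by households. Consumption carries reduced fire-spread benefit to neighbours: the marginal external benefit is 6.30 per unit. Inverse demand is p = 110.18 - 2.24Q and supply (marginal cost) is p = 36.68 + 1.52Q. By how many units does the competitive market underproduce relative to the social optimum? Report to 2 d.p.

Market equilibrium (private): 36.68 + 1.52Q = 110.18 - 2.24Q → Q_m = 19.5479.
Social marginal benefit = demand + MEB = 116.48 - 2.24Q.
Set SMB = MC: 116.48 - 2.24Q = 36.68 + 1.52Q → Q* = 21.2234.
Gap = |19.5479 − 21.2234| = 1.6755.

1.68 units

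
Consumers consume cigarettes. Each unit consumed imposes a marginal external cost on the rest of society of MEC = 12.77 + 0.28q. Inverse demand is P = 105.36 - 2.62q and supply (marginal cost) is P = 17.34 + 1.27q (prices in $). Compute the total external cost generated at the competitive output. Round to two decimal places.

Market equilibrium (private): 17.34 + 1.27q = 105.36 - 2.62q → q_m = 22.6272.
Total external cost = ∫₀^{q_m} (12.77 + 0.28q) dq = 12.77×22.6272 + ½×0.28×22.6272² = 360.6280.

$360.63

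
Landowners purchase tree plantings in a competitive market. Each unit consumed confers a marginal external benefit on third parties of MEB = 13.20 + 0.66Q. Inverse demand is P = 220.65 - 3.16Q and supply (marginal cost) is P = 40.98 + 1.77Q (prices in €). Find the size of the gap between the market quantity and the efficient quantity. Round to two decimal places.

8.72 units

Market equilibrium (private): 40.98 + 1.77Q = 220.65 - 3.16Q → Q_m = 36.4442.
Social marginal benefit = demand + MEB = 233.85 - 2.50Q.
Set SMB = MC: 233.85 - 2.50Q = 40.98 + 1.77Q → Q* = 45.1686.
Gap = |36.4442 − 45.1686| = 8.7244.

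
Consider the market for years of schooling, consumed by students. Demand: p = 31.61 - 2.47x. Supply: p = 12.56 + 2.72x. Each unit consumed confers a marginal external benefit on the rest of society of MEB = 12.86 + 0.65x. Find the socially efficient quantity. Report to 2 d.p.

x* = 7.03

Social marginal benefit = demand + MEB = 44.47 - 1.82x.
Set SMB = MC: 44.47 - 1.82x = 12.56 + 2.72x → x* = 7.0286.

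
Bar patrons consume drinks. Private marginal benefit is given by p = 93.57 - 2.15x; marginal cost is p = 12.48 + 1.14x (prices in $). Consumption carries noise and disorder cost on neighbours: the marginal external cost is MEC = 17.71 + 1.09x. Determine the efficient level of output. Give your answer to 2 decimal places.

Social marginal benefit = demand − MEC = 75.86 - 3.24x.
Set SMB = MC: 75.86 - 3.24x = 12.48 + 1.14x → x* = 14.4703.

x* = 14.47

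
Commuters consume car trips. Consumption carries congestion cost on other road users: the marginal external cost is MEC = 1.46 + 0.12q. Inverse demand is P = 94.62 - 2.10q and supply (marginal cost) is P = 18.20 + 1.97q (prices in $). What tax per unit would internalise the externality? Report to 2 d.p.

Social marginal benefit = demand − MEC = 93.16 - 2.22q.
Set SMB = MC: 93.16 - 2.22q = 18.20 + 1.97q → q* = 17.8902.
The Pigouvian tax equals MEC at q*: 1.46 + 0.12×17.8902 = 3.6068.

tax = $3.61 per unit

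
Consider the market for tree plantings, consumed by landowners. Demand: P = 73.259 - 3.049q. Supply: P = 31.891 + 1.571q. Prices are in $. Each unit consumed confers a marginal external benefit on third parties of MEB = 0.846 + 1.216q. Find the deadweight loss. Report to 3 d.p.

Market equilibrium (private): 31.891 + 1.571q = 73.259 - 3.049q → q_m = 8.9541.
Social marginal benefit = demand + MEB = 74.105 - 1.833q.
Set SMB = MC: 74.105 - 1.833q = 31.891 + 1.571q → q* = 12.4013.
The loss is the area between SMB and MC from q* to q_m; with linear curves that's a triangle of height MEB(q_m).
DWL = ½ × 3.4472 × 11.7342 = 20.2251.

DWL = $20.225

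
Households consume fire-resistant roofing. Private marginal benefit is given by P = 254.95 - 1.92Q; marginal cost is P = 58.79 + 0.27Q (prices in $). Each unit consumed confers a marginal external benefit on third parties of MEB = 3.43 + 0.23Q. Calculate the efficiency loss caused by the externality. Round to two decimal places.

Market equilibrium (private): 58.79 + 0.27Q = 254.95 - 1.92Q → Q_m = 89.5708.
Social marginal benefit = demand + MEB = 258.38 - 1.69Q.
Set SMB = MC: 258.38 - 1.69Q = 58.79 + 0.27Q → Q* = 101.8316.
Height of the DWL triangle at Q_m is SMB(Q_m) − MC(Q_m) = MEB(Q_m) = 24.0313.
DWL = ½ × 12.2608 × 24.0313 = 147.3215.

DWL = $147.32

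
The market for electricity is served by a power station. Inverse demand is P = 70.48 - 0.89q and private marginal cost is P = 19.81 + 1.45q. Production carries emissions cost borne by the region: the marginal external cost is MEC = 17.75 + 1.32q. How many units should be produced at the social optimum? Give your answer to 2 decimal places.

q* = 8.99

Social marginal cost = private MC + MEC = 37.56 + 2.77q.
Set SMC = demand: 37.56 + 2.77q = 70.48 - 0.89q → q* = 8.9945.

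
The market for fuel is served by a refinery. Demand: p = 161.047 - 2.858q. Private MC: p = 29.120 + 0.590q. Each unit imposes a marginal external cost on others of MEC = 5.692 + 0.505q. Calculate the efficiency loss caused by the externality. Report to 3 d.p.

DWL = 79.144

Market equilibrium (private): 29.120 + 0.590q = 161.047 - 2.858q → q_m = 38.2619.
Social marginal cost = private MC + MEC = 34.812 + 1.095q.
Set SMC = demand: 34.812 + 1.095q = 161.047 - 2.858q → q* = 31.9340.
Between q* and q_m the wedge SMC − demand runs linearly from 0 to MEC(q_m), so the loss is a triangle.
DWL = ½ × 6.3279 × 25.0143 = 79.1440.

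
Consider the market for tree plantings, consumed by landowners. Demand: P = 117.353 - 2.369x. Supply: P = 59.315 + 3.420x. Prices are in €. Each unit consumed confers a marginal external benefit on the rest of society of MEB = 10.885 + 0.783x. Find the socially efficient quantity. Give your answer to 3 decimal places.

x* = 13.768

Social marginal benefit = demand + MEB = 128.238 - 1.586x.
Set SMB = MC: 128.238 - 1.586x = 59.315 + 3.420x → x* = 13.7681.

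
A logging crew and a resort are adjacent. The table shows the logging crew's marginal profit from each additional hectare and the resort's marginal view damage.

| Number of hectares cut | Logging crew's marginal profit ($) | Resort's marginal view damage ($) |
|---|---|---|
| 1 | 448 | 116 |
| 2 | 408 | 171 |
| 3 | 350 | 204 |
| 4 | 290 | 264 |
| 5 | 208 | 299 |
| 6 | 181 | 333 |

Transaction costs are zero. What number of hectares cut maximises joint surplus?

4

Bargaining reaches the level where marginal profit last exceeds marginal view damage.
That holds through level 4 (290 ≥ 264) but not at 5 (208 < 299).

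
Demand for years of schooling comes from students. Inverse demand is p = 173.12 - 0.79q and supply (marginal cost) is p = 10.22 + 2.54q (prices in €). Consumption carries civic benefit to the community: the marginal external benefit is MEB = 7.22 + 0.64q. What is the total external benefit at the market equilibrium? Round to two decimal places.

€1118.97

Market equilibrium (private): 10.22 + 2.54q = 173.12 - 0.79q → q_m = 48.9189.
Total external benefit = ∫₀^{q_m} (7.22 + 0.64q) dq = 7.22×48.9189 + ½×0.64×48.9189² = 1118.9733.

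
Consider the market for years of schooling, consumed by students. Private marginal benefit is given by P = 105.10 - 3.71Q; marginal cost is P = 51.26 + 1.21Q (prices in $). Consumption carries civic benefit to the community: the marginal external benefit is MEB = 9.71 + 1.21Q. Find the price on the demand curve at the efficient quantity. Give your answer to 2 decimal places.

P = $41.55

Social marginal benefit = demand + MEB = 114.81 - 2.50Q.
Set SMB = MC: 114.81 - 2.50Q = 51.26 + 1.21Q → Q* = 17.1294.
Consumer price on the demand curve at Q*: 105.10 − 3.71×17.1294 = 41.5499.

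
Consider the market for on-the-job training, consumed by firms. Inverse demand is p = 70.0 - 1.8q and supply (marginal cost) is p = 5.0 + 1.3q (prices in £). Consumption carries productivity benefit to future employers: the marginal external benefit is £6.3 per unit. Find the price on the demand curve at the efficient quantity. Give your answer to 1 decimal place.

P = £28.6

Social marginal benefit = demand + MEB = 76.3 - 1.8q.
Set SMB = MC: 76.3 - 1.8q = 5.0 + 1.3q → q* = 23.0000.
Consumer price on the demand curve at q*: 70.0 − 1.8×23.0000 = 28.6000.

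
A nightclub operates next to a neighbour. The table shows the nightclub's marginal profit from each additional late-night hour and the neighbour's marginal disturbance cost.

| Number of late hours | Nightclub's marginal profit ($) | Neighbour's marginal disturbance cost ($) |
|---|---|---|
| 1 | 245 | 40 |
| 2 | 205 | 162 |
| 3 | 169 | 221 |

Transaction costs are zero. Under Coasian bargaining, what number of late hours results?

2

Bargaining reaches the level where marginal profit last exceeds marginal disturbance cost.
That holds through level 2 (205 ≥ 162) but not at 3 (169 < 221).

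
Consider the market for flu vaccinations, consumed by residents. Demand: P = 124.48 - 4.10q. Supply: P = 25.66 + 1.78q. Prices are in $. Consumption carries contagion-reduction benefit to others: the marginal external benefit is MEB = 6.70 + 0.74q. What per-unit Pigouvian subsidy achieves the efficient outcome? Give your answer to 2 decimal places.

Social marginal benefit = demand + MEB = 131.18 - 3.36q.
Set SMB = MC: 131.18 - 3.36q = 25.66 + 1.78q → q* = 20.5292.
The Pigouvian subsidy equals MEB at q*: 6.70 + 0.74×20.5292 = 21.8916.

subsidy = $21.89 per unit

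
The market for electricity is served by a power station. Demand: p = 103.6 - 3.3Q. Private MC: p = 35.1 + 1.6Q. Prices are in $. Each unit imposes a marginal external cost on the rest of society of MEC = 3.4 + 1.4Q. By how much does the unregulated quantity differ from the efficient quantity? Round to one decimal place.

Market equilibrium (private): 35.1 + 1.6Q = 103.6 - 3.3Q → Q_m = 13.9796.
Social marginal cost = private MC + MEC = 38.5 + 3.0Q.
Set SMC = demand: 38.5 + 3.0Q = 103.6 - 3.3Q → Q* = 10.3333.
Gap = |13.9796 − 10.3333| = 3.6463.

3.6 units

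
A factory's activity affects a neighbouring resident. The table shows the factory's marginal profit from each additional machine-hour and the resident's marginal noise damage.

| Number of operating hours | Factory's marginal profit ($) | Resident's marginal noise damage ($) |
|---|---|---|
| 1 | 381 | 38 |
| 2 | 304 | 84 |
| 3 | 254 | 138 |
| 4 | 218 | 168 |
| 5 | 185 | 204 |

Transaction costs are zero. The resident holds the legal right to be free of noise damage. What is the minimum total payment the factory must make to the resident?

Efficient level: marginal profit ≥ marginal noise damage through level 4, so k* = 4.
With the resident holding the right, the factory must at least compensate total damage at k*: 38 + 84 + 138 + 168 = 428.

$428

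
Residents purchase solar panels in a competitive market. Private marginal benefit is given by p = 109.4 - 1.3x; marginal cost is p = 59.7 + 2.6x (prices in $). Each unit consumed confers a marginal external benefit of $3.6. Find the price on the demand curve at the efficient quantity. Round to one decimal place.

Social marginal benefit = demand + MEB = 113.0 - 1.3x.
Set SMB = MC: 113.0 - 1.3x = 59.7 + 2.6x → x* = 13.6667.
Consumer price on the demand curve at x*: 109.4 − 1.3×13.6667 = 91.6333.

P = $91.6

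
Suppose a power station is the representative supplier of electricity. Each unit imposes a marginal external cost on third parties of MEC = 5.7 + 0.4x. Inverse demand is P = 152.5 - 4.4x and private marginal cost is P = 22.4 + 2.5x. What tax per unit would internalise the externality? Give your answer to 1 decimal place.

tax = 12.5 per unit

Social marginal cost = private MC + MEC = 28.1 + 2.9x.
Set SMC = demand: 28.1 + 2.9x = 152.5 - 4.4x → x* = 17.0411.
The Pigouvian tax equals MEC at x*: 5.7 + 0.4×17.0411 = 12.5164.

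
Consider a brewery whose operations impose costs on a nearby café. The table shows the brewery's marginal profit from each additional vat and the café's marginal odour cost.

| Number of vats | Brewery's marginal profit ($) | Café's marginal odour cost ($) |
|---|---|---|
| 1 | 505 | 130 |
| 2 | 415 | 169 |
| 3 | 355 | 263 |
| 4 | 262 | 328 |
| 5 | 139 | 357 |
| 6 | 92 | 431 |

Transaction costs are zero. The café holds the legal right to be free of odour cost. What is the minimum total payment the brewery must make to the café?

Efficient level: marginal profit ≥ marginal odour cost through level 3, so k* = 3.
With the café holding the right, the brewery must at least compensate total damage at k*: 130 + 169 + 263 = 562.

$562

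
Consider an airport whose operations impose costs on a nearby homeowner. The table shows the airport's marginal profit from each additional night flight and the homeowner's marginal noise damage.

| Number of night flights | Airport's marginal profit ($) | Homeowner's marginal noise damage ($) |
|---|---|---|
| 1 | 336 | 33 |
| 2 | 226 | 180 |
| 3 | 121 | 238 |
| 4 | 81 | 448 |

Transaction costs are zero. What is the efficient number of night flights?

Bargaining reaches the level where marginal profit last exceeds marginal noise damage.
That holds through level 2 (226 ≥ 180) but not at 3 (121 < 238).

2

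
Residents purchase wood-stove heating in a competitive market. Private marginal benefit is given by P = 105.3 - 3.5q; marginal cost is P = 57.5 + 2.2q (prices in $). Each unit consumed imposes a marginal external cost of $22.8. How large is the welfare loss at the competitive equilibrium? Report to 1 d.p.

Market equilibrium (private): 57.5 + 2.2q = 105.3 - 3.5q → q_m = 8.3860.
Social marginal benefit = demand − MEC = 82.5 - 3.5q.
Set SMB = MC: 82.5 - 3.5q = 57.5 + 2.2q → q* = 4.3860.
The welfare-loss triangle has base |q_m − q*| and height MEC(q_m) (the vertical gap between SMB and MC is zero at q* and MEC at q_m).
DWL = ½ × 4.0000 × 22.8000 = 45.6000.

DWL = $45.6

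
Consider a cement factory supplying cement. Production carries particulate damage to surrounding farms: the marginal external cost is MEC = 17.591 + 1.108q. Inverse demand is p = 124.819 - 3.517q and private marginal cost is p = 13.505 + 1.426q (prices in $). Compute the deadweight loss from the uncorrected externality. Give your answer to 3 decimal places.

DWL = $149.552

Market equilibrium (private): 13.505 + 1.426q = 124.819 - 3.517q → q_m = 22.5195.
Social marginal cost = private MC + MEC = 31.096 + 2.534q.
Set SMC = demand: 31.096 + 2.534q = 124.819 - 3.517q → q* = 15.4888.
The welfare-loss triangle has base |q_m − q*| and height MEC(q_m) (the vertical gap between SMC and demand is zero at q* and MEC at q_m).
DWL = ½ × 7.0307 × 42.5426 = 149.5521.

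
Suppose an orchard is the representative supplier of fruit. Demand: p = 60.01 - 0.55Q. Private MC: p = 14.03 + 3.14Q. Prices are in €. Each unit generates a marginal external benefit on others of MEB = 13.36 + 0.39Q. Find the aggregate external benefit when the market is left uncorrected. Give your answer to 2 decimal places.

€196.75

Market equilibrium (private): 14.03 + 3.14Q = 60.01 - 0.55Q → Q_m = 12.4607.
Total external benefit = ∫₀^{Q_m} (13.36 + 0.39Q) dQ = 13.36×12.4607 + ½×0.39×12.4607² = 196.7524.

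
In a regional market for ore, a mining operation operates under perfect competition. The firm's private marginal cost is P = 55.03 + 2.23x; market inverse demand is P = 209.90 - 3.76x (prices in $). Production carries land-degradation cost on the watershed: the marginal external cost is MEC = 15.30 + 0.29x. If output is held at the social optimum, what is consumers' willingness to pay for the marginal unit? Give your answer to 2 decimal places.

P = $126.34

Social marginal cost = private MC + MEC = 70.33 + 2.52x.
Set SMC = demand: 70.33 + 2.52x = 209.90 - 3.76x → x* = 22.2245.
Consumer price on the demand curve at x*: 209.90 − 3.76×22.2245 = 126.3359.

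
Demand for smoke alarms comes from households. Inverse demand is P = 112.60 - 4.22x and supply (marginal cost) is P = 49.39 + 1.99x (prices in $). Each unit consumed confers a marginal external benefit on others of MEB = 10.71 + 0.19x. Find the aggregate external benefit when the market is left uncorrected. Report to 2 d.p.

$118.86

Market equilibrium (private): 49.39 + 1.99x = 112.60 - 4.22x → x_m = 10.1787.
Total external benefit = ∫₀^{x_m} (10.71 + 0.19x) dx = 10.71×10.1787 + ½×0.19×10.1787² = 118.8564.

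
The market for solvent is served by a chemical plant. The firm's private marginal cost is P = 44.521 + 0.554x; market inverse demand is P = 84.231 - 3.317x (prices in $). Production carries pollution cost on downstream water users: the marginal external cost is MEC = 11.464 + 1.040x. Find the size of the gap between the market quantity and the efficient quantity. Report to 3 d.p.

4.507 units

Market equilibrium (private): 44.521 + 0.554x = 84.231 - 3.317x → x_m = 10.2583.
Social marginal cost = private MC + MEC = 55.985 + 1.594x.
Set SMC = demand: 55.985 + 1.594x = 84.231 - 3.317x → x* = 5.7516.
Gap = |10.2583 − 5.7516| = 4.5067.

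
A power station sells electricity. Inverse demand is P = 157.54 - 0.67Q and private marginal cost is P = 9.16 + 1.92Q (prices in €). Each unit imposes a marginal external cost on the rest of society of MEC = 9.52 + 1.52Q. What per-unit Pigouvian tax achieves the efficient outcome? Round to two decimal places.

tax = €60.87 per unit

Social marginal cost = private MC + MEC = 18.68 + 3.44Q.
Set SMC = demand: 18.68 + 3.44Q = 157.54 - 0.67Q → Q* = 33.7859.
The Pigouvian tax equals MEC at Q*: 9.52 + 1.52×33.7859 = 60.8746.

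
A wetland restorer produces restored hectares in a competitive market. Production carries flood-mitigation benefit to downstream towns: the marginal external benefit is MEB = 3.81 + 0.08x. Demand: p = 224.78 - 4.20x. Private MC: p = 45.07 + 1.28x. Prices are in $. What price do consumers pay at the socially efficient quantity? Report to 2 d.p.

P = $82.04

Social marginal cost = private MC − MEB = 41.26 + 1.20x.
Set SMC = demand: 41.26 + 1.20x = 224.78 - 4.20x → x* = 33.9852.
Consumer price on the demand curve at x*: 224.78 − 4.20×33.9852 = 82.0422.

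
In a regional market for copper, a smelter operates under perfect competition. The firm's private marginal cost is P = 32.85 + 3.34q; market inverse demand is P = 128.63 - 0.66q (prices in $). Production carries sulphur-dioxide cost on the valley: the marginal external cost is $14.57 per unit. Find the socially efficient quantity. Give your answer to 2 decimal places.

q* = 20.30

Social marginal cost = private MC + MEC = 47.42 + 3.34q.
Set SMC = demand: 47.42 + 3.34q = 128.63 - 0.66q → q* = 20.3025.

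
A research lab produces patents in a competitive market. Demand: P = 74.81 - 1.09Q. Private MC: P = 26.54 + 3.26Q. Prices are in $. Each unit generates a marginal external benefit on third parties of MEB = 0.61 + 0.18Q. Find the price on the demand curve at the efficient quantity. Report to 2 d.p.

P = $62.03

Social marginal cost = private MC − MEB = 25.93 + 3.08Q.
Set SMC = demand: 25.93 + 3.08Q = 74.81 - 1.09Q → Q* = 11.7218.
Consumer price on the demand curve at Q*: 74.81 − 1.09×11.7218 = 62.0332.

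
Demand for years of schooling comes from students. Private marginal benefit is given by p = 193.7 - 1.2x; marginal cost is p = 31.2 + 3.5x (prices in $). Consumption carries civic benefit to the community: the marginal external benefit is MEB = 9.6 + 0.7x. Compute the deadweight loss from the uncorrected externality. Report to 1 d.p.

DWL = $142.8

Market equilibrium (private): 31.2 + 3.5x = 193.7 - 1.2x → x_m = 34.5745.
Social marginal benefit = demand + MEB = 203.3 - 0.5x.
Set SMB = MC: 203.3 - 0.5x = 31.2 + 3.5x → x* = 43.0250.
The loss is the area between SMB and MC from x* to x_m; with linear curves that's a triangle of height MEB(x_m).
DWL = ½ × 8.4505 × 33.8021 = 142.8223.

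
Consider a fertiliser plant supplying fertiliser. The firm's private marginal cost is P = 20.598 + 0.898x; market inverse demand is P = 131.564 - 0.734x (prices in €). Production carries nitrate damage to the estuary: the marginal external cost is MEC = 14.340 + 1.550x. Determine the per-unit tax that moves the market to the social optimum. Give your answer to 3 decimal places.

tax = €61.408 per unit

Social marginal cost = private MC + MEC = 34.938 + 2.448x.
Set SMC = demand: 34.938 + 2.448x = 131.564 - 0.734x → x* = 30.3664.
The Pigouvian tax equals MEC at x*: 14.340 + 1.550×30.3664 = 61.4079.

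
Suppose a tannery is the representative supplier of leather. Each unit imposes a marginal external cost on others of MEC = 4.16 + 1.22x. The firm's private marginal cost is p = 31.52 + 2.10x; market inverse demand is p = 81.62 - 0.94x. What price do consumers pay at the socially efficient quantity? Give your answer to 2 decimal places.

P = 71.48

Social marginal cost = private MC + MEC = 35.68 + 3.32x.
Set SMC = demand: 35.68 + 3.32x = 81.62 - 0.94x → x* = 10.7840.
Consumer price on the demand curve at x*: 81.62 − 0.94×10.7840 = 71.4830.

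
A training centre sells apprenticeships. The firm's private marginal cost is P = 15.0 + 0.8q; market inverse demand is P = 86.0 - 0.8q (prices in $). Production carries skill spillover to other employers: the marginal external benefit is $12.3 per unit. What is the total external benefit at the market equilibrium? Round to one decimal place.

$545.8

Market equilibrium (private): 15.0 + 0.8q = 86.0 - 0.8q → q_m = 44.3750.
Total external benefit = MEB × q_m = 12.3 × 44.3750 = 545.8125.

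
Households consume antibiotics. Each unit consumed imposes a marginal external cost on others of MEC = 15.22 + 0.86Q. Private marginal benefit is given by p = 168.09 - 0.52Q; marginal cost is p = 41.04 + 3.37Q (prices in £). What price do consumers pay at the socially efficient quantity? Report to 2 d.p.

Social marginal benefit = demand − MEC = 152.87 - 1.38Q.
Set SMB = MC: 152.87 - 1.38Q = 41.04 + 3.37Q → Q* = 23.5432.
Consumer price on the demand curve at Q*: 168.09 − 0.52×23.5432 = 155.8475.

P = £155.85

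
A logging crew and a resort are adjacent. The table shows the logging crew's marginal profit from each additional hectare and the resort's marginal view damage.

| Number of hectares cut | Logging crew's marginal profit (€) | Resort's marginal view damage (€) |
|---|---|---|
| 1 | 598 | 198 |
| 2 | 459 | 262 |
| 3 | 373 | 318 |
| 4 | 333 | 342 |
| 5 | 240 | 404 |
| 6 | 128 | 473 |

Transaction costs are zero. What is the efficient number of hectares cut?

Bargaining reaches the level where marginal profit last exceeds marginal view damage.
That holds through level 3 (373 ≥ 318) but not at 4 (333 < 342).

3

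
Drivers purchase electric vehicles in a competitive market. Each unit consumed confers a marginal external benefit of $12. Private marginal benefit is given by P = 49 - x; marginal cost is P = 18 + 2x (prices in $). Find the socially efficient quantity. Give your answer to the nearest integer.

x* = 14

Social marginal benefit = demand + MEB = 61 - x.
Set SMB = MC: 61 - x = 18 + 2x → x* = 14.3333.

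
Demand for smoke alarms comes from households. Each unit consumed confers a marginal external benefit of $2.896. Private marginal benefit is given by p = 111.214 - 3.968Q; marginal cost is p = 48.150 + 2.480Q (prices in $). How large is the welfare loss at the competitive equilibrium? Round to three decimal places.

Market equilibrium (private): 48.150 + 2.480Q = 111.214 - 3.968Q → Q_m = 9.7804.
Social marginal benefit = demand + MEB = 114.110 - 3.968Q.
Set SMB = MC: 114.110 - 3.968Q = 48.150 + 2.480Q → Q* = 10.2295.
The welfare-loss triangle has base |Q_m − Q*| and height MEB(Q_m) (the vertical gap between SMB and MC is zero at Q* and MEB at Q_m).
DWL = ½ × 0.4491 × 2.8960 = 0.6503.

DWL = $0.650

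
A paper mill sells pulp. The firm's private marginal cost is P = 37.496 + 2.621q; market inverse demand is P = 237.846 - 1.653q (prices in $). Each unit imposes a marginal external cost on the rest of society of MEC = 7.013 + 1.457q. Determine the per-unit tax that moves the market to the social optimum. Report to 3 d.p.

Social marginal cost = private MC + MEC = 44.509 + 4.078q.
Set SMC = demand: 44.509 + 4.078q = 237.846 - 1.653q → q* = 33.7353.
The Pigouvian tax equals MEC at q*: 7.013 + 1.457×33.7353 = 56.1653.

tax = $56.165 per unit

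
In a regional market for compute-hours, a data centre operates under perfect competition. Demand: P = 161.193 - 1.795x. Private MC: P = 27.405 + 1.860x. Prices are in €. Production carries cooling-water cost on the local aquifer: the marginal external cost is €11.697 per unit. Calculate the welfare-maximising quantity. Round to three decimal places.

x* = 33.404

Social marginal cost = private MC + MEC = 39.102 + 1.860x.
Set SMC = demand: 39.102 + 1.860x = 161.193 - 1.795x → x* = 33.4038.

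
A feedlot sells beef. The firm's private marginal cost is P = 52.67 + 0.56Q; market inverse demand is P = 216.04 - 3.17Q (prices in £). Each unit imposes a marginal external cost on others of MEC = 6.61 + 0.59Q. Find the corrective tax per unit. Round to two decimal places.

tax = £28.02 per unit

Social marginal cost = private MC + MEC = 59.28 + 1.15Q.
Set SMC = demand: 59.28 + 1.15Q = 216.04 - 3.17Q → Q* = 36.2870.
The Pigouvian tax equals MEC at Q*: 6.61 + 0.59×36.2870 = 28.0193.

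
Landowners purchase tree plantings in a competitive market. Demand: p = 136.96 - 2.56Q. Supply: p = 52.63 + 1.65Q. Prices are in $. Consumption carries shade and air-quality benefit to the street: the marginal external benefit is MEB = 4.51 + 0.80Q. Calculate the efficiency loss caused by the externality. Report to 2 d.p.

Market equilibrium (private): 52.63 + 1.65Q = 136.96 - 2.56Q → Q_m = 20.0309.
Social marginal benefit = demand + MEB = 141.47 - 1.76Q.
Set SMB = MC: 141.47 - 1.76Q = 52.63 + 1.65Q → Q* = 26.0528.
Height of the DWL triangle at Q_m is SMB(Q_m) − MC(Q_m) = MEB(Q_m) = 20.5347.
DWL = ½ × 6.0219 × 20.5347 = 61.8290.

DWL = $61.83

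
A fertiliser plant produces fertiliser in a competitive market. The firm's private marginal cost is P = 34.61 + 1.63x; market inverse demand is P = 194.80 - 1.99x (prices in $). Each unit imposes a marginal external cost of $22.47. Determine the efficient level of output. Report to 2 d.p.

Social marginal cost = private MC + MEC = 57.08 + 1.63x.
Set SMC = demand: 57.08 + 1.63x = 194.80 - 1.99x → x* = 38.0442.

x* = 38.04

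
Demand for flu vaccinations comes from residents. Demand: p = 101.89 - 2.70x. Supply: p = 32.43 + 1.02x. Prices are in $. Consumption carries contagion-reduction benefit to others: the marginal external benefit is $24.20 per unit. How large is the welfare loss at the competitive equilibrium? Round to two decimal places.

Market equilibrium (private): 32.43 + 1.02x = 101.89 - 2.70x → x_m = 18.6720.
Social marginal benefit = demand + MEB = 126.09 - 2.70x.
Set SMB = MC: 126.09 - 2.70x = 32.43 + 1.02x → x* = 25.1774.
The welfare-loss triangle has base |x_m − x*| and height MEB(x_m) (the vertical gap between SMB and MC is zero at x* and MEB at x_m).
DWL = ½ × 6.5054 × 24.2000 = 78.7153.

DWL = $78.72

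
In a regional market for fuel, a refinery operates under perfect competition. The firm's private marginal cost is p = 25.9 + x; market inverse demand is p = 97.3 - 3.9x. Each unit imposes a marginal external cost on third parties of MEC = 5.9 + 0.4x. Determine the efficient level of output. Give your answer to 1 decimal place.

Social marginal cost = private MC + MEC = 31.8 + 1.4x.
Set SMC = demand: 31.8 + 1.4x = 97.3 - 3.9x → x* = 12.3585.

x* = 12.4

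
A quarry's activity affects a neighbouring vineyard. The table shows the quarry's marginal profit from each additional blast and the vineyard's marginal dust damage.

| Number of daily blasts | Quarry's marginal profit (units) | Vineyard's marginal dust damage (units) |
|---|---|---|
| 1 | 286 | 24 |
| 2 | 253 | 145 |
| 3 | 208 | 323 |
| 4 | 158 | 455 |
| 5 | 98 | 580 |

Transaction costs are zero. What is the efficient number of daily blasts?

Bargaining reaches the level where marginal profit last exceeds marginal dust damage.
That holds through level 2 (253 ≥ 145) but not at 3 (208 < 323).

2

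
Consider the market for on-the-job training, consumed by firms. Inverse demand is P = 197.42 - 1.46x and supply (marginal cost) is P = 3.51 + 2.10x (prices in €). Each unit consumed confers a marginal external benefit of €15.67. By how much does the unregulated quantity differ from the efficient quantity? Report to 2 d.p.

4.40 units

Market equilibrium (private): 3.51 + 2.10x = 197.42 - 1.46x → x_m = 54.4691.
Social marginal benefit = demand + MEB = 213.09 - 1.46x.
Set SMB = MC: 213.09 - 1.46x = 3.51 + 2.10x → x* = 58.8708.
Gap = |54.4691 − 58.8708| = 4.4017.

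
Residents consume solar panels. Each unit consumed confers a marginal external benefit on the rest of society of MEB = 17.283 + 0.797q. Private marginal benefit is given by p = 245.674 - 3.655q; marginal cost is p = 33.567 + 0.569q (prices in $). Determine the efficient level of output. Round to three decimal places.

q* = 66.936

Social marginal benefit = demand + MEB = 262.957 - 2.858q.
Set SMB = MC: 262.957 - 2.858q = 33.567 + 0.569q → q* = 66.9361.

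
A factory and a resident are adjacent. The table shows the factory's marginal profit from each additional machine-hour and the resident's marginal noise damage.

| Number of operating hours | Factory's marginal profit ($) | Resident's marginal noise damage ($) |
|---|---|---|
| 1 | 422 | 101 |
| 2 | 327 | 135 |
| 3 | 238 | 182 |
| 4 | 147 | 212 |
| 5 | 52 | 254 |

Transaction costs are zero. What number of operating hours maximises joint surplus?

Bargaining reaches the level where marginal profit last exceeds marginal noise damage.
That holds through level 3 (238 ≥ 182) but not at 4 (147 < 212).

3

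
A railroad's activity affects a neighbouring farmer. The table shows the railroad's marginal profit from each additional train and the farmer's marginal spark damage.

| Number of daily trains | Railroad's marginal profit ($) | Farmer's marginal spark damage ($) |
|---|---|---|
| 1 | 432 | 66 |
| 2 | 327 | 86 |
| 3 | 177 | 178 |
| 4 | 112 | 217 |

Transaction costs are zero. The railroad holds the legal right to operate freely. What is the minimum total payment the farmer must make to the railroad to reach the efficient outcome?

Left alone the railroad would choose level 4 (marginal profit stays positive).
Efficient level: k* = 2 (marginal profit ≥ marginal spark damage through 2).
The farmer must at least cover the railroad's forgone profit from cutting 4→2: 177 + 112 = 289.

$289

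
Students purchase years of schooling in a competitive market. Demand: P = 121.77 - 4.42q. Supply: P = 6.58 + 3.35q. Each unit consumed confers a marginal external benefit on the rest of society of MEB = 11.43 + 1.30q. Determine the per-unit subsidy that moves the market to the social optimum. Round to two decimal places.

subsidy = 36.87 per unit

Social marginal benefit = demand + MEB = 133.20 - 3.12q.
Set SMB = MC: 133.20 - 3.12q = 6.58 + 3.35q → q* = 19.5703.
The Pigouvian subsidy equals MEB at q*: 11.43 + 1.30×19.5703 = 36.8714.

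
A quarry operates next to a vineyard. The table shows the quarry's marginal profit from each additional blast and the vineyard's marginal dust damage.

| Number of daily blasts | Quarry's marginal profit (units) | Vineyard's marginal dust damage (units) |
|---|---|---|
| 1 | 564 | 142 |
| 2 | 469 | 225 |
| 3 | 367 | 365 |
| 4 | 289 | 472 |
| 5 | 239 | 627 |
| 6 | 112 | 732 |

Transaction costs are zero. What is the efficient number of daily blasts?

3

Bargaining reaches the level where marginal profit last exceeds marginal dust damage.
That holds through level 3 (367 ≥ 365) but not at 4 (289 < 472).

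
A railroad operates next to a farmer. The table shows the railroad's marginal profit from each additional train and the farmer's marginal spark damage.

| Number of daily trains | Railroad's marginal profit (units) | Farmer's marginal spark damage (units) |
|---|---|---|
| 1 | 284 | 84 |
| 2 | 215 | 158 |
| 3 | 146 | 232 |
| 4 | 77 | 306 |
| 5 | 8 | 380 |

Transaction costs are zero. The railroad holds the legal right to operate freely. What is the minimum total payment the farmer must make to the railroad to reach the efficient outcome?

231

Left alone the railroad would choose level 5 (marginal profit stays positive).
Efficient level: k* = 2 (marginal profit ≥ marginal spark damage through 2).
The farmer must at least cover the railroad's forgone profit from cutting 5→2: 146 + 77 + 8 = 231.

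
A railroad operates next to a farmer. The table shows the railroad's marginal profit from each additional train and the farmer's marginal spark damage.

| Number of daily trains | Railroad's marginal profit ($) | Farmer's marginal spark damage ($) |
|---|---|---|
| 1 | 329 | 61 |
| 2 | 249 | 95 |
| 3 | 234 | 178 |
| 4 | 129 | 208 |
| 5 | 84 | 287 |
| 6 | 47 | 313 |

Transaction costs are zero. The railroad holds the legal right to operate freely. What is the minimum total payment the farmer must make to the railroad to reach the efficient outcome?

$260

Left alone the railroad would choose level 6 (marginal profit stays positive).
Efficient level: k* = 3 (marginal profit ≥ marginal spark damage through 3).
The farmer must at least cover the railroad's forgone profit from cutting 6→3: 129 + 84 + 47 = 260.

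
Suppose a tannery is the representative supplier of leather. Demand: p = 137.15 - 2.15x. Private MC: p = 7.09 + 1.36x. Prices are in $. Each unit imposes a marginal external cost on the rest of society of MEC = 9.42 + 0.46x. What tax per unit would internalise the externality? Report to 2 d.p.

tax = $23.40 per unit

Social marginal cost = private MC + MEC = 16.51 + 1.82x.
Set SMC = demand: 16.51 + 1.82x = 137.15 - 2.15x → x* = 30.3879.
The Pigouvian tax equals MEC at x*: 9.42 + 0.46×30.3879 = 23.3984.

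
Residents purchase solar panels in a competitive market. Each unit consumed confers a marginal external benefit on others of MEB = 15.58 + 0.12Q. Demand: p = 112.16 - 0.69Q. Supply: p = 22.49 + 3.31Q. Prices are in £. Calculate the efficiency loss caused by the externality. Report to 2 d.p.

DWL = £43.02

Market equilibrium (private): 22.49 + 3.31Q = 112.16 - 0.69Q → Q_m = 22.4175.
Social marginal benefit = demand + MEB = 127.74 - 0.57Q.
Set SMB = MC: 127.74 - 0.57Q = 22.49 + 3.31Q → Q* = 27.1263.
Height of the DWL triangle at Q_m is SMB(Q_m) − MC(Q_m) = MEB(Q_m) = 18.2701.
DWL = ½ × 4.7088 × 18.2701 = 43.0151.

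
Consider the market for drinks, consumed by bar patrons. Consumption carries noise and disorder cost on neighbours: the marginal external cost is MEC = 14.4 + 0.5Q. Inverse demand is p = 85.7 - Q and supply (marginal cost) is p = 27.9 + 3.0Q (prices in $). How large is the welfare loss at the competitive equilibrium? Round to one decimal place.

DWL = $52.0

Market equilibrium (private): 27.9 + 3.0Q = 85.7 - Q → Q_m = 14.4500.
Social marginal benefit = demand − MEC = 71.3 - 1.5Q.
Set SMB = MC: 71.3 - 1.5Q = 27.9 + 3.0Q → Q* = 9.6444.
The welfare-loss triangle has base |Q_m − Q*| and height MEC(Q_m) (the vertical gap between SMB and MC is zero at Q* and MEC at Q_m).
DWL = ½ × 4.8056 × 21.6250 = 51.9606.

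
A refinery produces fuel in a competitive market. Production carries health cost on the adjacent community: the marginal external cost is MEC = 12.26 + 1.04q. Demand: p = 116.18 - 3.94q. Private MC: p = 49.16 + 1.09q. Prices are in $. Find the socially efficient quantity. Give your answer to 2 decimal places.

Social marginal cost = private MC + MEC = 61.42 + 2.13q.
Set SMC = demand: 61.42 + 2.13q = 116.18 - 3.94q → q* = 9.0214.

q* = 9.02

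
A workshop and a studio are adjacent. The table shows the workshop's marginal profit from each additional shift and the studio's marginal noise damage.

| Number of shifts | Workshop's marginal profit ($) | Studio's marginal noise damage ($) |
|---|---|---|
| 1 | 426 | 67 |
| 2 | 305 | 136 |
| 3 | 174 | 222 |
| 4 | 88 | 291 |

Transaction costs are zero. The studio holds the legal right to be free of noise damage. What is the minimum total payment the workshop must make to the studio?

$203

Efficient level: marginal profit ≥ marginal noise damage through level 2, so k* = 2.
With the studio holding the right, the workshop must at least compensate total damage at k*: 67 + 136 = 203.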